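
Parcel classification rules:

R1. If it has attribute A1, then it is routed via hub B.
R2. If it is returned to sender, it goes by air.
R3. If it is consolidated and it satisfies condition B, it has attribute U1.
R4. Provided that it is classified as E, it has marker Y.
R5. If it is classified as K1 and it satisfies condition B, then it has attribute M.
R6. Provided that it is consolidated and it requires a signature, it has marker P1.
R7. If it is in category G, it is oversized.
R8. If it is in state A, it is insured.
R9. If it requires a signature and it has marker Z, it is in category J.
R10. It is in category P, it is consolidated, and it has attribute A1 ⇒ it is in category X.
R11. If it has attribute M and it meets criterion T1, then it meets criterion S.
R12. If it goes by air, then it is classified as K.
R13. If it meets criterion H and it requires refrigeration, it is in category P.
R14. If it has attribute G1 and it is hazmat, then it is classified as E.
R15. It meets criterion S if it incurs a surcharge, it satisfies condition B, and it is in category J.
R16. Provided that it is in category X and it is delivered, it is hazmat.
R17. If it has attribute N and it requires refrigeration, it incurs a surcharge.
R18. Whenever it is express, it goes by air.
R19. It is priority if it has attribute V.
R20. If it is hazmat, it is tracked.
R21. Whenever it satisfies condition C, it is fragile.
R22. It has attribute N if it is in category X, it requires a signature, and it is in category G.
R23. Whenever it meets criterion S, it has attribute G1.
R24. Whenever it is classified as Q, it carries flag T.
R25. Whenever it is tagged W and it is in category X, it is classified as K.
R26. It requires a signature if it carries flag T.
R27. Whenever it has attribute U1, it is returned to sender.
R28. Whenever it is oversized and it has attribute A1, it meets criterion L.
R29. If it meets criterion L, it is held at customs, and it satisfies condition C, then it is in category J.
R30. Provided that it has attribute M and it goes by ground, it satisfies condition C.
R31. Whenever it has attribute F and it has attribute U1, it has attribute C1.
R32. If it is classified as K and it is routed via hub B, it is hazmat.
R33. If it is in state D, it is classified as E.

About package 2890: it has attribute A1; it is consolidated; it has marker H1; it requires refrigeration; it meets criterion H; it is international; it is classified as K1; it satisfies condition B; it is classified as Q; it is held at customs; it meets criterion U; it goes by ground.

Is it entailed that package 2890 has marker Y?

Forward chaining from the given facts derives: is routed via hub B, has attribute U1, has attribute M, is in category P, carries flag T, requires a signature, is returned to sender, satisfies condition C, goes by air, has marker P1, is in category X, is classified as K, is fragile, is hazmat, is tracked.
The only rule concluding "it has marker Y" is R4, which needs "it is classified as E"; that is never established.

No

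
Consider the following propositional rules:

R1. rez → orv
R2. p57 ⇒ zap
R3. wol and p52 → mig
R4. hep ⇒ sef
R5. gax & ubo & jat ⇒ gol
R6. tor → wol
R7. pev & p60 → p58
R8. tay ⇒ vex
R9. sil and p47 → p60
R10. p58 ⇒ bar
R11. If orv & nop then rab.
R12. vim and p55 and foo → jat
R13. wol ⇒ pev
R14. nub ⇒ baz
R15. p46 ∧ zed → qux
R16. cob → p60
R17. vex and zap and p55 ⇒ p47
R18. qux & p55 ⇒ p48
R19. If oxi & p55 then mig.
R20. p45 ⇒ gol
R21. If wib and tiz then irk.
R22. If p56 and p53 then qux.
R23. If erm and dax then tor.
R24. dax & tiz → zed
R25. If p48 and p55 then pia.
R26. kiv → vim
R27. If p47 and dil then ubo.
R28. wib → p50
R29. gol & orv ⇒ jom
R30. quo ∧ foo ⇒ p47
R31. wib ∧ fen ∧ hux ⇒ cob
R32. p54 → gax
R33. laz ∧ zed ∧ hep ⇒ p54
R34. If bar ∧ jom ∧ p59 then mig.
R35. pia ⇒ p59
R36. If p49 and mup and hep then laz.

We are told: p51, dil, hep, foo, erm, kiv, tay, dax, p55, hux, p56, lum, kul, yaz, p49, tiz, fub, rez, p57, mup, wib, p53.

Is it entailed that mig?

Forward chaining from the given facts derives: orv, zap, sef, vex, p47, irk, qux, tor, zed, vim, ubo, p50, laz, wol, jat, pev, p48, pia, p54, p59, gax, gol, jom.
Rules concluding mig: R3 needs p52; R19 needs oxi; R34 needs bar — none of these are established.

No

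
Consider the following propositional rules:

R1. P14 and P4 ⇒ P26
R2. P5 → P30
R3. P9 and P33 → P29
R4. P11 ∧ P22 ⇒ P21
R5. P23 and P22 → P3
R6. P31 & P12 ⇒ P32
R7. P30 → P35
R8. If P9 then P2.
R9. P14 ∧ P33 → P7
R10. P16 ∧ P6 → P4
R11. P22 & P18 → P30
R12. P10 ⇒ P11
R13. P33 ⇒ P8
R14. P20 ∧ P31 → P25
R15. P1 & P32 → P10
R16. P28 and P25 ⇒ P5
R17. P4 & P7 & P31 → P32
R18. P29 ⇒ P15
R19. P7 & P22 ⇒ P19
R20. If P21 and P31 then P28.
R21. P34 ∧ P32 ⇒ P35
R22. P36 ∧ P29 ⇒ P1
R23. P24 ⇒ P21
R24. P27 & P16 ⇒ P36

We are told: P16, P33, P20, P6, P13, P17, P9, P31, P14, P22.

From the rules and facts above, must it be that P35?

No

Forward chaining from the given facts derives: P29, P2, P7, P4, P8, P25, P32, P15, P19, P26.
Rules concluding P35: R7 needs P30; R21 needs P34 — none of these are established.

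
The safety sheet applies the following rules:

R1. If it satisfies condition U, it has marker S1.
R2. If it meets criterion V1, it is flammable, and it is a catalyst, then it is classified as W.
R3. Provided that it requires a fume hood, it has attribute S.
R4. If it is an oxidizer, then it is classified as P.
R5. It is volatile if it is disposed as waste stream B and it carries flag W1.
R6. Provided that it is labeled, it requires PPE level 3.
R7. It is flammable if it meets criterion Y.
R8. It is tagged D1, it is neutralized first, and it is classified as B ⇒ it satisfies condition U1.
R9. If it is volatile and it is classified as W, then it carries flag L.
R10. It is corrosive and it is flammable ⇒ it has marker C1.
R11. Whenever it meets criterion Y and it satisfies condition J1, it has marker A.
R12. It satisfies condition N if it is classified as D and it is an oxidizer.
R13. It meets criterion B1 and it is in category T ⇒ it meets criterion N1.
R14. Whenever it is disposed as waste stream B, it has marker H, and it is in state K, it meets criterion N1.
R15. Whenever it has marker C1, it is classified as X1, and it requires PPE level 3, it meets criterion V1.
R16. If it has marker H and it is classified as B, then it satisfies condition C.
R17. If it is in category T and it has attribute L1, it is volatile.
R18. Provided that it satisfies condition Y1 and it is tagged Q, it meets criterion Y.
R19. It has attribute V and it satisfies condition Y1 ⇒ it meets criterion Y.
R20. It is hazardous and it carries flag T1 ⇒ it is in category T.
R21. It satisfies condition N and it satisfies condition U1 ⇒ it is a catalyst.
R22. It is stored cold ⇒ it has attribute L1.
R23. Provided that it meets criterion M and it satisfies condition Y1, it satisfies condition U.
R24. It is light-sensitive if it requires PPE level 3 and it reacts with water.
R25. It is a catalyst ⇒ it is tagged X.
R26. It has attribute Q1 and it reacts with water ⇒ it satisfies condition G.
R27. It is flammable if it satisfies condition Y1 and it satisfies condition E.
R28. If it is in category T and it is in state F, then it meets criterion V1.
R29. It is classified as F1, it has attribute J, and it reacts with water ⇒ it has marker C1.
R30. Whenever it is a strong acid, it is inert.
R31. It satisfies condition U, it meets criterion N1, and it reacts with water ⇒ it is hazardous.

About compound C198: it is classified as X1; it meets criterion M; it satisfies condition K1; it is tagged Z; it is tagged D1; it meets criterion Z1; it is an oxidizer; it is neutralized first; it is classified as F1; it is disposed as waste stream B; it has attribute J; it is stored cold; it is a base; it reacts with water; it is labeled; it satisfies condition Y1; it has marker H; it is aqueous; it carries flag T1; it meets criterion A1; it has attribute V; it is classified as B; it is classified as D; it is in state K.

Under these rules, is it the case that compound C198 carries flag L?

By R6 (it is labeled): it requires PPE level 3.
By R8 (it is tagged D1, it is neutralized first, it is classified as B): it satisfies condition U1.
By R12 (it is classified as D, it is an oxidizer): it satisfies condition N.
By R14 (it is disposed as waste stream B, it has marker H, it is in state K): it meets criterion N1.
By R19 (it has attribute V, it satisfies condition Y1): it meets criterion Y.
By R21 (it satisfies condition N, it satisfies condition U1): it is a catalyst.
By R22 (it is stored cold): it has attribute L1.
By R23 (it meets criterion M, it satisfies condition Y1): it satisfies condition U.
By R29 (it is classified as F1, it has attribute J, it reacts with water): it has marker C1.
By R31 (it satisfies condition U, it meets criterion N1, it reacts with water): it is hazardous.
By R7 (it meets criterion Y): it is flammable.
By R15 (it has marker C1, it is classified as X1, it requires PPE level 3): it meets criterion V1.
By R20 (it is hazardous, it carries flag T1): it is in category T.
By R2 (it meets criterion V1, it is flammable, it is a catalyst): it is classified as W.
By R17 (it is in category T, it has attribute L1): it is volatile.
By R9 (it is volatile, it is classified as W): it carries flag L.

Yes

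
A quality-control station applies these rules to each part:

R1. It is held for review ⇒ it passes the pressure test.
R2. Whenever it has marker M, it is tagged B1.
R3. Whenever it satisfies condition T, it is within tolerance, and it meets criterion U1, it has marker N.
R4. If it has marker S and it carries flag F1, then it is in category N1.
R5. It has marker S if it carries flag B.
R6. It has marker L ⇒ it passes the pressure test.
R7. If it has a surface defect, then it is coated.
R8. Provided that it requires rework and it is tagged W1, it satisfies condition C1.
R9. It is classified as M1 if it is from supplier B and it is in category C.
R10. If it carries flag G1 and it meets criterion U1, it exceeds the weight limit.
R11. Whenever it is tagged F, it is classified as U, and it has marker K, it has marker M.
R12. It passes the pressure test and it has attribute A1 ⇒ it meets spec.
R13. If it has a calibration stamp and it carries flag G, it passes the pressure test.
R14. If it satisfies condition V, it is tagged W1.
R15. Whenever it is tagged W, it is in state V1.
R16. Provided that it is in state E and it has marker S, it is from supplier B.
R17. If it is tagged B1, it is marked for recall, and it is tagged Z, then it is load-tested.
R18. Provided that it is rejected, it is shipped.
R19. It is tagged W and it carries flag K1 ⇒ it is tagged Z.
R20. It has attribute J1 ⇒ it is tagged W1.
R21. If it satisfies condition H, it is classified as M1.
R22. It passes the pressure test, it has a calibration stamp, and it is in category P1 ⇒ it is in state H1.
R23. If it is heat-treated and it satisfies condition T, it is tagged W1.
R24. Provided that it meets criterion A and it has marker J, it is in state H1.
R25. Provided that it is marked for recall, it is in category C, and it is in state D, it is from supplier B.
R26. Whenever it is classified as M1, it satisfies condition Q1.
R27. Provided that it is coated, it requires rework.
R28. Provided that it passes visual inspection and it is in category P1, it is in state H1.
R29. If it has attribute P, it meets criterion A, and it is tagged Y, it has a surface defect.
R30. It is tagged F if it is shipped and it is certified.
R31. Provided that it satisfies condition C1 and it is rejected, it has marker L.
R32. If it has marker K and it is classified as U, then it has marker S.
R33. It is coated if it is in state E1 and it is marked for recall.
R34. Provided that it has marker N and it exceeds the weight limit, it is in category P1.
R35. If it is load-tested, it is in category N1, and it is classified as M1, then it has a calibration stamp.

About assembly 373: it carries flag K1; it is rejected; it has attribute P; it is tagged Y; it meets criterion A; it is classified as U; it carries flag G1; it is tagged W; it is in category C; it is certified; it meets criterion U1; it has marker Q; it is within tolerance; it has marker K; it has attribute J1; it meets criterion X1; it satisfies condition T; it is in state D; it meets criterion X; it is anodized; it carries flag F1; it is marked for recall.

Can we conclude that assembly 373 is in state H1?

Yes

By R3 (it satisfies condition T, it is within tolerance, it meets criterion U1): it has marker N.
By R10 (it carries flag G1, it meets criterion U1): it exceeds the weight limit.
By R18 (it is rejected): it is shipped.
By R19 (it is tagged W, it carries flag K1): it is tagged Z.
By R20 (it has attribute J1): it is tagged W1.
By R25 (it is marked for recall, it is in category C, it is in state D): it is from supplier B.
By R29 (it has attribute P, it meets criterion A, it is tagged Y): it has a surface defect.
By R30 (it is shipped, it is certified): it is tagged F.
By R32 (it has marker K, it is classified as U): it has marker S.
By R34 (it has marker N, it exceeds the weight limit): it is in category P1.
By R4 (it has marker S, it carries flag F1): it is in category N1.
By R7 (it has a surface defect): it is coated.
By R9 (it is from supplier B, it is in category C): it is classified as M1.
By R11 (it is tagged F, it is classified as U, it has marker K): it has marker M.
By R27 (it is coated): it requires rework.
By R2 (it has marker M): it is tagged B1.
By R8 (it requires rework, it is tagged W1): it satisfies condition C1.
By R17 (it is tagged B1, it is marked for recall, it is tagged Z): it is load-tested.
By R31 (it satisfies condition C1, it is rejected): it has marker L.
By R35 (it is load-tested, it is in category N1, it is classified as M1): it has a calibration stamp.
By R6 (it has marker L): it passes the pressure test.
By R22 (it passes the pressure test, it has a calibration stamp, it is in category P1): it is in state H1.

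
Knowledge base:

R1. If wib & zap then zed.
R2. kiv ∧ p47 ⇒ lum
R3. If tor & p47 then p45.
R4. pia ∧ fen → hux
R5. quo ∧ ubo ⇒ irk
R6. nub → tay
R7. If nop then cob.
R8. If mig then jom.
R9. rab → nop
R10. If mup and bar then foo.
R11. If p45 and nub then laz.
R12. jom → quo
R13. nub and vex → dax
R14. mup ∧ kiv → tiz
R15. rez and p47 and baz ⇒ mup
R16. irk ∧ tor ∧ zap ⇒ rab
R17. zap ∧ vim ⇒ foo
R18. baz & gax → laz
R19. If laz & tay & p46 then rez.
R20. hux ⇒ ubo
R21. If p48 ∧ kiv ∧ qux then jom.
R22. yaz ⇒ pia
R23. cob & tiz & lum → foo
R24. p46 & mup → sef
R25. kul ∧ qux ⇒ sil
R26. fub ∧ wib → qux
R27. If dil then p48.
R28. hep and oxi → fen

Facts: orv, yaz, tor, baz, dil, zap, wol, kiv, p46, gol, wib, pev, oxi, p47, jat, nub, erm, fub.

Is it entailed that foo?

Forward chaining from the given facts derives: zed, lum, p45, tay, laz, rez, pia, qux, p48, mup, jom, sef, quo, tiz.
Rules concluding foo: R10 needs bar; R17 needs vim; R23 needs cob — none of these are established.

No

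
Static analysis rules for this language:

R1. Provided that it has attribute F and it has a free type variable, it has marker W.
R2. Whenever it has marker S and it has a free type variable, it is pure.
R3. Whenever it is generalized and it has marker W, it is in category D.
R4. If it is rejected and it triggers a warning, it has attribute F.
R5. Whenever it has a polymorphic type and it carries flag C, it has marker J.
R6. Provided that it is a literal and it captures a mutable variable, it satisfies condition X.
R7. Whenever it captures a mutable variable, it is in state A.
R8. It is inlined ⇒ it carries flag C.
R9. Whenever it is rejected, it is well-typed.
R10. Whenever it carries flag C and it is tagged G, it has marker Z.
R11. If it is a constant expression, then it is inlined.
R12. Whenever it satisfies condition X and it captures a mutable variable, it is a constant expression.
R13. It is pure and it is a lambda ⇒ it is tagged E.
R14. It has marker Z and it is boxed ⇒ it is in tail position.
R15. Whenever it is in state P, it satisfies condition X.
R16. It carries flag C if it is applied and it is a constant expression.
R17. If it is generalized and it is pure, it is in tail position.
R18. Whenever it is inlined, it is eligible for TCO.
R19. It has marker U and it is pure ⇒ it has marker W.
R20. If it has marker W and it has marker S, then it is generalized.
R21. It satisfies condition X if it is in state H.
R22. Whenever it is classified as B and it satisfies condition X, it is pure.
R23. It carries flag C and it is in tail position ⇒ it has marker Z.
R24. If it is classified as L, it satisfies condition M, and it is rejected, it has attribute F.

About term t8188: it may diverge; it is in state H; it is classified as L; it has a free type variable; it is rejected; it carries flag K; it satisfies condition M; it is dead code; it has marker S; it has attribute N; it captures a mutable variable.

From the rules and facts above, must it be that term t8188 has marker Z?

By R2 (it has marker S, it has a free type variable): it is pure.
By R21 (it is in state H): it satisfies condition X.
By R24 (it is classified as L, it satisfies condition M, it is rejected): it has attribute F.
By R1 (it has attribute F, it has a free type variable): it has marker W.
By R12 (it satisfies condition X, it captures a mutable variable): it is a constant expression.
By R20 (it has marker W, it has marker S): it is generalized.
By R11 (it is a constant expression): it is inlined.
By R17 (it is generalized, it is pure): it is in tail position.
By R8 (it is inlined): it carries flag C.
By R23 (it carries flag C, it is in tail position): it has marker Z.

Yes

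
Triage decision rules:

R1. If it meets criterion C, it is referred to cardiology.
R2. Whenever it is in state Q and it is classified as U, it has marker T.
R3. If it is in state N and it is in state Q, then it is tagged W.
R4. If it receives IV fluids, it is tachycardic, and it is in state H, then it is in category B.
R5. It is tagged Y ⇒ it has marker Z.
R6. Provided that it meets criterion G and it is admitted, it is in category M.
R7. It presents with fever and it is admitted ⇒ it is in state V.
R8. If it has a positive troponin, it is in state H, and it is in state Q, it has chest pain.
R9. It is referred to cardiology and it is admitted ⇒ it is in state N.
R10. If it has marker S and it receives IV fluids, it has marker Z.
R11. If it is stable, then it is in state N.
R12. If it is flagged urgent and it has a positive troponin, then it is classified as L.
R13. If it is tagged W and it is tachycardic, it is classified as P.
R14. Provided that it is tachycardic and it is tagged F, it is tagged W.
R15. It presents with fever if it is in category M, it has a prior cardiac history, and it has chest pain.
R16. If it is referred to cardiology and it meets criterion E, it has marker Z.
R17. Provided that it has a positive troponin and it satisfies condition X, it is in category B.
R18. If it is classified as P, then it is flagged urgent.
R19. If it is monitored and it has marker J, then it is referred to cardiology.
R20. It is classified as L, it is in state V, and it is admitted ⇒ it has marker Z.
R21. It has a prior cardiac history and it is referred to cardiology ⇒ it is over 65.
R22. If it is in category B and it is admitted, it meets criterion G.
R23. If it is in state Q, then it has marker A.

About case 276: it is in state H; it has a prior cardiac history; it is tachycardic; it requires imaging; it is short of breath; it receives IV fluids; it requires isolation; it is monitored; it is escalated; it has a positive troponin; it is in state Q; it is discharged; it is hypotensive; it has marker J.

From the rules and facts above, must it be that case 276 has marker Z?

No

Forward chaining from the given facts derives: is in category B, has chest pain, is referred to cardiology, is over 65, has marker A.
Rules concluding "it has marker Z": R5 needs "it is tagged Y"; R10 needs "it has marker S"; R16 needs "it meets criterion E"; R20 needs "it is classified as L" — none of these are established.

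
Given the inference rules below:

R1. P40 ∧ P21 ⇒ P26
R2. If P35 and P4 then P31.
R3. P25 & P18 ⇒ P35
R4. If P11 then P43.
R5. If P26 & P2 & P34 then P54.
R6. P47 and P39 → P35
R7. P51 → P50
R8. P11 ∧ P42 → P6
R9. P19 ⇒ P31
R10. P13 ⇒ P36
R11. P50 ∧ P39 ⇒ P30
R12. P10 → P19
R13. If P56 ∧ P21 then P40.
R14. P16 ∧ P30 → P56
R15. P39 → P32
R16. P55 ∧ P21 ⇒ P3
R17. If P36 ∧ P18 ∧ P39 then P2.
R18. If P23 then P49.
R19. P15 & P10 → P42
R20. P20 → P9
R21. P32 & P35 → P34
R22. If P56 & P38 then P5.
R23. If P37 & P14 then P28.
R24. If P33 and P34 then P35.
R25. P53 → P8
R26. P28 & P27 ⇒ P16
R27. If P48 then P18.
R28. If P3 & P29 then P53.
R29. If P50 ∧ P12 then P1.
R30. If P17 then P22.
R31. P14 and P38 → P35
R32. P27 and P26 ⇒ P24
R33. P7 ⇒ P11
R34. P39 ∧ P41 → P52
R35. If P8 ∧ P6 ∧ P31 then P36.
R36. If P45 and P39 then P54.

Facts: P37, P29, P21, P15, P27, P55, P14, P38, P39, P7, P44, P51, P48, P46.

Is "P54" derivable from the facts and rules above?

Forward chaining from the given facts derives: P50, P30, P32, P3, P28, P16, P18, P53, P35, P11, P43, P56, P34, P5, P8, P40, P26, P24.
Rules concluding P54: R5 needs P2; R36 needs P45 — none of these are established.

No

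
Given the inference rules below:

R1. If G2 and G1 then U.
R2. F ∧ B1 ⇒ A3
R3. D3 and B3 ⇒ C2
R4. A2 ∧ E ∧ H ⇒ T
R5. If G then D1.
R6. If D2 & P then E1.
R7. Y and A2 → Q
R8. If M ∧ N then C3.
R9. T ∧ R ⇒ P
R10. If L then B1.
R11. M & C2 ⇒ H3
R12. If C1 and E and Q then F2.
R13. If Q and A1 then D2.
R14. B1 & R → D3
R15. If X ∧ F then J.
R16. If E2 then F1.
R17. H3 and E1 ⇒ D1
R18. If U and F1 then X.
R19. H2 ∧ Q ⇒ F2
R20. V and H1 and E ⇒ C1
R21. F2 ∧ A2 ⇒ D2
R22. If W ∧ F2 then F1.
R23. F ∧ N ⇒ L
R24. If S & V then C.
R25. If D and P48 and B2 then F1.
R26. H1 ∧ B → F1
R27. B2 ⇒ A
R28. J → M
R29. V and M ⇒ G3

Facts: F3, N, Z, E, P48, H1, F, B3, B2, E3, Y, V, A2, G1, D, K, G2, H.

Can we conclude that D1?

Forward chaining from the given facts derives: U, T, Q, C1, L, F1, A, B1, F2, X, D2, A3, J, M, G3, C3.
Rules concluding D1: R5 needs G; R17 needs H3 — none of these are established.

No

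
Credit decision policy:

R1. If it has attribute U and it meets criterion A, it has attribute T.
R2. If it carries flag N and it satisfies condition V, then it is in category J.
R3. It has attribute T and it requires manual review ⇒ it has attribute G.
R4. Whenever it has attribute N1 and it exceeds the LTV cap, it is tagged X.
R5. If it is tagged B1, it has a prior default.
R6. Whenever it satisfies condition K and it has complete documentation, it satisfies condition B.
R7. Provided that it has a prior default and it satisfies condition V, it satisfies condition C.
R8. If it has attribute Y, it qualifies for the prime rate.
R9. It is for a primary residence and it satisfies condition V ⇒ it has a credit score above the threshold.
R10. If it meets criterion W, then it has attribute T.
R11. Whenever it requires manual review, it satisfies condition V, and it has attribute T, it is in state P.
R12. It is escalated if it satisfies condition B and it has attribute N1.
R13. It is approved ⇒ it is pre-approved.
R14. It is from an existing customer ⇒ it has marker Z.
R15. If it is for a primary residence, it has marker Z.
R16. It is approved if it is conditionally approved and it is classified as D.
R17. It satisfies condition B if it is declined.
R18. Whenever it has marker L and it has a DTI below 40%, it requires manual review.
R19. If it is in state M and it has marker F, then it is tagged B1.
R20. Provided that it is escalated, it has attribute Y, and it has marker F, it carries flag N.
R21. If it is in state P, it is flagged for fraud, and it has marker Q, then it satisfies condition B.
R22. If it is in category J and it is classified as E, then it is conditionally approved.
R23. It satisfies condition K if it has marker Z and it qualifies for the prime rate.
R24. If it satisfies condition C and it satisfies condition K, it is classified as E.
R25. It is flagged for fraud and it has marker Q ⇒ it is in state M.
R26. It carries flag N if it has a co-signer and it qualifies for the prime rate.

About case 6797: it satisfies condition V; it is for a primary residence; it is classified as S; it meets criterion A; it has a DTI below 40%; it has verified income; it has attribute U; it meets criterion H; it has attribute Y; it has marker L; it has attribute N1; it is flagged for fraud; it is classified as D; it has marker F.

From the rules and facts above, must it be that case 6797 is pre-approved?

No

Forward chaining from the given facts derives: has attribute T, qualifies for the prime rate, has a credit score above the threshold, has marker Z, requires manual review, satisfies condition K, has attribute G, is in state P.
The only rule concluding "it is pre-approved" is R13, which needs "it is approved"; that is never established.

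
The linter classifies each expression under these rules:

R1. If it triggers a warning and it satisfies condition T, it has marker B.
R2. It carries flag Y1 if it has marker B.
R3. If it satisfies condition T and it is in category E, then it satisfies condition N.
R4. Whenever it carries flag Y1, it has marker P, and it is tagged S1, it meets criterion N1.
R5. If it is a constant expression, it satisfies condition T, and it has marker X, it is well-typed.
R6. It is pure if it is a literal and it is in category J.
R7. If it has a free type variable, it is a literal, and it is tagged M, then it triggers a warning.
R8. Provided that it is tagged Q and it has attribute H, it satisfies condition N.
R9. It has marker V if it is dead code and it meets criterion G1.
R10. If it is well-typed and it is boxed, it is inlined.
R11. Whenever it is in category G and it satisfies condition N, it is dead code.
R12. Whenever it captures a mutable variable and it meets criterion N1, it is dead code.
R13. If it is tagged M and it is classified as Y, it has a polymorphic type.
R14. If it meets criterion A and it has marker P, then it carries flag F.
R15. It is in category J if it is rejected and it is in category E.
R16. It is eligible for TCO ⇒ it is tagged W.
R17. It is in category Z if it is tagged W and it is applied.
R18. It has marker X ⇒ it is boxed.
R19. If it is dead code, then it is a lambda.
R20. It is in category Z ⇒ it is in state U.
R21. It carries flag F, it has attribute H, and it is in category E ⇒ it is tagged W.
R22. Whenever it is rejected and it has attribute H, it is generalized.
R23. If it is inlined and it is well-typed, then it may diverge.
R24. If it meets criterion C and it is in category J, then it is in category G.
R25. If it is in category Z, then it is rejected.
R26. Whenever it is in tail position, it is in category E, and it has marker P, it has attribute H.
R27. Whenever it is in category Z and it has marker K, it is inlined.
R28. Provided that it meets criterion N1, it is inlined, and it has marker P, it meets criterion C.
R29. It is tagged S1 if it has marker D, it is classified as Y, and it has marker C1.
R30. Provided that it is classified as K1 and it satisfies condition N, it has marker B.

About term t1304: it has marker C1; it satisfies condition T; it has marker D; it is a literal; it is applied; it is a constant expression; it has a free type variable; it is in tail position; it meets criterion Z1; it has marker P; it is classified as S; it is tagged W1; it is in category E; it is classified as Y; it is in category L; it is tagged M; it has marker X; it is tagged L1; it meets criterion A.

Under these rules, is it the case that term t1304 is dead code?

By R3 (it satisfies condition T, it is in category E): it satisfies condition N.
By R5 (it is a constant expression, it satisfies condition T, it has marker X): it is well-typed.
By R7 (it has a free type variable, it is a literal, it is tagged M): it triggers a warning.
By R14 (it meets criterion A, it has marker P): it carries flag F.
By R18 (it has marker X): it is boxed.
By R26 (it is in tail position, it is in category E, it has marker P): it has attribute H.
By R29 (it has marker D, it is classified as Y, it has marker C1): it is tagged S1.
By R1 (it triggers a warning, it satisfies condition T): it has marker B.
By R2 (it has marker B): it carries flag Y1.
By R4 (it carries flag Y1, it has marker P, it is tagged S1): it meets criterion N1.
By R10 (it is well-typed, it is boxed): it is inlined.
By R21 (it carries flag F, it has attribute H, it is in category E): it is tagged W.
By R28 (it meets criterion N1, it is inlined, it has marker P): it meets criterion C.
By R17 (it is tagged W, it is applied): it is in category Z.
By R25 (it is in category Z): it is rejected.
By R15 (it is rejected, it is in category E): it is in category J.
By R24 (it meets criterion C, it is in category J): it is in category G.
By R11 (it is in category G, it satisfies condition N): it is dead code.

Yes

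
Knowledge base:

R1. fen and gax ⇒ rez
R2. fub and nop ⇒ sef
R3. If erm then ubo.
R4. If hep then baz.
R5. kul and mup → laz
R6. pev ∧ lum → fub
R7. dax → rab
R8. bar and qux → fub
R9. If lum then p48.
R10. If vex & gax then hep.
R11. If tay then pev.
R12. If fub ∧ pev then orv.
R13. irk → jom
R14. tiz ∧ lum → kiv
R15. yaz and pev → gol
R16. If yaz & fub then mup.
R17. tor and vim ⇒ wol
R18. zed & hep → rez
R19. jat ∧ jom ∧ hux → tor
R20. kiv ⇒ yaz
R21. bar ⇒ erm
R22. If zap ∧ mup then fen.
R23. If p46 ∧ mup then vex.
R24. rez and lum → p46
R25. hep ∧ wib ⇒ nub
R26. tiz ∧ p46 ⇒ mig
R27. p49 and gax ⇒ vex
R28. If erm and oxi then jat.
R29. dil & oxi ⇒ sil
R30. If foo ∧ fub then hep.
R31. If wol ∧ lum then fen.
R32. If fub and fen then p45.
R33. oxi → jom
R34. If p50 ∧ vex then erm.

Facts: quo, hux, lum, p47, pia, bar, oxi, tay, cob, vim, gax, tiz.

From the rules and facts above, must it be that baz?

Yes

pev  (by R11: tay)
kiv  (by R14: tiz, lum)
yaz  (by R20: kiv)
erm  (by R21: bar)
jat  (by R28: erm, oxi)
jom  (by R33: oxi)
fub  (by R6: pev, lum)
mup  (by R16: yaz, fub)
tor  (by R19: jat, jom, hux)
wol  (by R17: tor, vim)
fen  (by R31: wol, lum)
rez  (by R1: fen, gax)
p46  (by R24: rez, lum)
vex  (by R23: p46, mup)
hep  (by R10: vex, gax)
baz  (by R4: hep)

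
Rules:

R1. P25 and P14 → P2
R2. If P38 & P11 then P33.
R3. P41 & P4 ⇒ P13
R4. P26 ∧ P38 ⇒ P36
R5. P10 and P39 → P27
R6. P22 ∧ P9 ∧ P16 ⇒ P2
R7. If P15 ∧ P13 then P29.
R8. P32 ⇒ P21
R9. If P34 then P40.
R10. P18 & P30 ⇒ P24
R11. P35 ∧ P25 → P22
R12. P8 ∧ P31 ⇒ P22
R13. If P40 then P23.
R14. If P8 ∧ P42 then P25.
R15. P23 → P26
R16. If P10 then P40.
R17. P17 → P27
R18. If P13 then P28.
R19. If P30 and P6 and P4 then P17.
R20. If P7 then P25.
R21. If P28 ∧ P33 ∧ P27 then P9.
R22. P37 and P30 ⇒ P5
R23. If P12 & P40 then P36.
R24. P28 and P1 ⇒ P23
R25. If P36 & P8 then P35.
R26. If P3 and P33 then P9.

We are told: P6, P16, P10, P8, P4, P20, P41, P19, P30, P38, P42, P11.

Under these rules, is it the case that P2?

P33  (by R2: P38, P11)
P13  (by R3: P41, P4)
P25  (by R14: P8, P42)
P40  (by R16: P10)
P28  (by R18: P13)
P17  (by R19: P30, P6, P4)
P23  (by R13: P40)
P26  (by R15: P23)
P27  (by R17: P17)
P9  (by R21: P28, P33, P27)
P36  (by R4: P26, P38)
P35  (by R25: P36, P8)
P22  (by R11: P35, P25)
P2  (by R6: P22, P9, P16)

Yes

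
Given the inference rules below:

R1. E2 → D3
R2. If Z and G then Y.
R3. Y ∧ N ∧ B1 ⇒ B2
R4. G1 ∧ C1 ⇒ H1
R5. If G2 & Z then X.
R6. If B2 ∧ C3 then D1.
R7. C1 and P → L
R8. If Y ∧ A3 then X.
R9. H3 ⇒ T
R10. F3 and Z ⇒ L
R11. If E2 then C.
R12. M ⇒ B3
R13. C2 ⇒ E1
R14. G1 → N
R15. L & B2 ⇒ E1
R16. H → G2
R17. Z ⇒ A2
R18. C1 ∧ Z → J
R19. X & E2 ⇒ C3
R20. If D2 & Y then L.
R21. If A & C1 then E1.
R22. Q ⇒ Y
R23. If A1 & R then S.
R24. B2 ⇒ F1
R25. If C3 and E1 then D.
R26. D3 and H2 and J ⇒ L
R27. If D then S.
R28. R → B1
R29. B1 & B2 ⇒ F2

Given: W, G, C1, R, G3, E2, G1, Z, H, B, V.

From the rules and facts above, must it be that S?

No

Forward chaining from the given facts derives: D3, Y, H1, C, N, G2, A2, J, B1, B2, X, C3, F1, F2, D1.
Rules concluding S: R23 needs A1; R27 needs D — none of these are established.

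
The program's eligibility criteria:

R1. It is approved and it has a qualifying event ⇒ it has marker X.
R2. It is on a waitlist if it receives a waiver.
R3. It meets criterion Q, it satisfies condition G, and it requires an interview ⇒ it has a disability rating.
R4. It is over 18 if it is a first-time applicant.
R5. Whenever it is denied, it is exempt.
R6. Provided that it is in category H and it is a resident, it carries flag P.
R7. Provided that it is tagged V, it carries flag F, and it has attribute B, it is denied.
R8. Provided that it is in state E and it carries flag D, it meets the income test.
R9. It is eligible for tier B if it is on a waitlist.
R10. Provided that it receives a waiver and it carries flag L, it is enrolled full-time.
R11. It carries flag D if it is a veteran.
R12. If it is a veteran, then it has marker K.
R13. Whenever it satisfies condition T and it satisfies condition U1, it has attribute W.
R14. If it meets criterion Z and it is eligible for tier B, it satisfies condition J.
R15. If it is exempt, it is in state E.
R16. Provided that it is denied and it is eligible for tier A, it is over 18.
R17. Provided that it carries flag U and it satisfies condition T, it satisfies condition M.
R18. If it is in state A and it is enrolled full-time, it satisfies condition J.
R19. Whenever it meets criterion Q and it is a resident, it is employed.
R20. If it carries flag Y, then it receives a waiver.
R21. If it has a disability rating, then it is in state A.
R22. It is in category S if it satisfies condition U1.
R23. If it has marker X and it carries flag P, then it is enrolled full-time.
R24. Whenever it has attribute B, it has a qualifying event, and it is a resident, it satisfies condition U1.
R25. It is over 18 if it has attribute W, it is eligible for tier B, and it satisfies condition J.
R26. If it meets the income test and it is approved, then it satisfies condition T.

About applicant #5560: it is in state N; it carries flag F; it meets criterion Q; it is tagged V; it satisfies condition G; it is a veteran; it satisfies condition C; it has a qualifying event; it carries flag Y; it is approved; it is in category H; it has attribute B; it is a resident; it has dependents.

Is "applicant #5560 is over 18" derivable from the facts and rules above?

No

Forward chaining from the given facts derives: has marker X, carries flag P, is denied, carries flag D, has marker K, is employed, receives a waiver, is enrolled full-time, satisfies condition U1, is on a waitlist, is exempt, is eligible for tier B, is in state E, is in category S, meets the income test, satisfies condition T, has attribute W.
Rules concluding "it is over 18": R4 needs "it is a first-time applicant"; R16 needs "it is eligible for tier A"; R25 needs "it satisfies condition J" — none of these are established.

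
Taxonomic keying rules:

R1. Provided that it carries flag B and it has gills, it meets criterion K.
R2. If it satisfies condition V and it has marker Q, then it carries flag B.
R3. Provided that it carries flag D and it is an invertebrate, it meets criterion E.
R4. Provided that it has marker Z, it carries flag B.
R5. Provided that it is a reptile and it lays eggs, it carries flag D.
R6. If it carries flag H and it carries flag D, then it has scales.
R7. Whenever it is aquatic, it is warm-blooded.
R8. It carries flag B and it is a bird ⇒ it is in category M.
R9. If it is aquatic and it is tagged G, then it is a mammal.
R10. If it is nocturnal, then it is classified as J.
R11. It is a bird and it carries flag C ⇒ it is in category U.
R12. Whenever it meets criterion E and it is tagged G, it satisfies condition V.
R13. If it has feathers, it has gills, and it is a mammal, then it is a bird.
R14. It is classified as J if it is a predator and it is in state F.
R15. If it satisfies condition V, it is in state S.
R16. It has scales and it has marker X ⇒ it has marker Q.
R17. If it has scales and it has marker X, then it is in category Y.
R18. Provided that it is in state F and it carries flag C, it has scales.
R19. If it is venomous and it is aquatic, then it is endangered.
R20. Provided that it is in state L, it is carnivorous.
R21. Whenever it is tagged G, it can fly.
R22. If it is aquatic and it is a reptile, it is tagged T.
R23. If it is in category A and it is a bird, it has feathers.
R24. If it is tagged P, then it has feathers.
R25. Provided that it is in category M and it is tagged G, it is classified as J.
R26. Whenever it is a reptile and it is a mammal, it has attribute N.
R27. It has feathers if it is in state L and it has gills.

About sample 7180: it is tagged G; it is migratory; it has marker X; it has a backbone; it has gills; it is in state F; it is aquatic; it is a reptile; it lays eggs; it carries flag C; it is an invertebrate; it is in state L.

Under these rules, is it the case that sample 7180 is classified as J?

Yes

By R5 (it is a reptile, it lays eggs): it carries flag D.
By R9 (it is aquatic, it is tagged G): it is a mammal.
By R18 (it is in state F, it carries flag C): it has scales.
By R27 (it is in state L, it has gills): it has feathers.
By R3 (it carries flag D, it is an invertebrate): it meets criterion E.
By R12 (it meets criterion E, it is tagged G): it satisfies condition V.
By R13 (it has feathers, it has gills, it is a mammal): it is a bird.
By R16 (it has scales, it has marker X): it has marker Q.
By R2 (it satisfies condition V, it has marker Q): it carries flag B.
By R8 (it carries flag B, it is a bird): it is in category M.
By R25 (it is in category M, it is tagged G): it is classified as J.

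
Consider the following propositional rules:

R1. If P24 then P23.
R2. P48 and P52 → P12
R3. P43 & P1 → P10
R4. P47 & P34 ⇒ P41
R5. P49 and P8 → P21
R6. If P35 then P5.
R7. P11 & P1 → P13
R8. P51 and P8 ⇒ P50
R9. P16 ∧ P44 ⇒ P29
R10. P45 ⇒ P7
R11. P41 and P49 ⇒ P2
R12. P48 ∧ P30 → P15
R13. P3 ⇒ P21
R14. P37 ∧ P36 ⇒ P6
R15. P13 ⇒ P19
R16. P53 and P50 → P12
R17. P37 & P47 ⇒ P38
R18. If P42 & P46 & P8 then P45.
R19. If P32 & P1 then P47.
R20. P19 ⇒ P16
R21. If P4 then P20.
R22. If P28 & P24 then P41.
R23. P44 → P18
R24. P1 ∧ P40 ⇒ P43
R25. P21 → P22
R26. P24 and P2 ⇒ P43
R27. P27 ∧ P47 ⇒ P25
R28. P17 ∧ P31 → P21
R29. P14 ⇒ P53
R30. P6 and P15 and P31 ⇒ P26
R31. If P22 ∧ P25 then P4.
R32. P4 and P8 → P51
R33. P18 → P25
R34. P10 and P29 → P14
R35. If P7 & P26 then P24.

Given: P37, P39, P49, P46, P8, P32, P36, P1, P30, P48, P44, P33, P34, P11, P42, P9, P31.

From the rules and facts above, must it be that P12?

P21  (by R5: P49, P8)
P13  (by R7: P11, P1)
P15  (by R12: P48, P30)
P6  (by R14: P37, P36)
P19  (by R15: P13)
P45  (by R18: P42, P46, P8)
P47  (by R19: P32, P1)
P16  (by R20: P19)
P18  (by R23: P44)
P22  (by R25: P21)
P26  (by R30: P6, P15, P31)
P25  (by R33: P18)
P41  (by R4: P47, P34)
P29  (by R9: P16, P44)
P7  (by R10: P45)
P2  (by R11: P41, P49)
P4  (by R31: P22, P25)
P51  (by R32: P4, P8)
P24  (by R35: P7, P26)
P50  (by R8: P51, P8)
P43  (by R26: P24, P2)
P10  (by R3: P43, P1)
P14  (by R34: P10, P29)
P53  (by R29: P14)
P12  (by R16: P53, P50)

Yes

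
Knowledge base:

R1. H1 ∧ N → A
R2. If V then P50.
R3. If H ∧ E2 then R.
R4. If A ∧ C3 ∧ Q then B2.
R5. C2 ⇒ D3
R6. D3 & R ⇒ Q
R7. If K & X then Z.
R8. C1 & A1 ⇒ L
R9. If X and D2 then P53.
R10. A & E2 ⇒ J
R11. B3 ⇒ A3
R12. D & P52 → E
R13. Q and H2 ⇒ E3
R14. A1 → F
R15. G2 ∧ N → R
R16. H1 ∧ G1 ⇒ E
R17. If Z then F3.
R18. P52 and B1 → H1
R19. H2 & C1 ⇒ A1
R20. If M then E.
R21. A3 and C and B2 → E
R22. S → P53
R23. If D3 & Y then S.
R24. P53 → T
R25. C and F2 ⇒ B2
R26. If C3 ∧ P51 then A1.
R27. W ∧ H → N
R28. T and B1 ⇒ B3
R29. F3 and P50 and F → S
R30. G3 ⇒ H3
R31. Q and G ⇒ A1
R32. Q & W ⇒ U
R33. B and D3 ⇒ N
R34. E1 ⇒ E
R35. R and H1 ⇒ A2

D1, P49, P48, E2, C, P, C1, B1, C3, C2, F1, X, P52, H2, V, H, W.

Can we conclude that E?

Forward chaining from the given facts derives: P50, R, D3, Q, E3, H1, A1, N, U, A2, A, B2, L, J, F.
Rules concluding E: R12 needs D; R16 needs G1; R20 needs M; R21 needs A3; R34 needs E1 — none of these are established.

No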